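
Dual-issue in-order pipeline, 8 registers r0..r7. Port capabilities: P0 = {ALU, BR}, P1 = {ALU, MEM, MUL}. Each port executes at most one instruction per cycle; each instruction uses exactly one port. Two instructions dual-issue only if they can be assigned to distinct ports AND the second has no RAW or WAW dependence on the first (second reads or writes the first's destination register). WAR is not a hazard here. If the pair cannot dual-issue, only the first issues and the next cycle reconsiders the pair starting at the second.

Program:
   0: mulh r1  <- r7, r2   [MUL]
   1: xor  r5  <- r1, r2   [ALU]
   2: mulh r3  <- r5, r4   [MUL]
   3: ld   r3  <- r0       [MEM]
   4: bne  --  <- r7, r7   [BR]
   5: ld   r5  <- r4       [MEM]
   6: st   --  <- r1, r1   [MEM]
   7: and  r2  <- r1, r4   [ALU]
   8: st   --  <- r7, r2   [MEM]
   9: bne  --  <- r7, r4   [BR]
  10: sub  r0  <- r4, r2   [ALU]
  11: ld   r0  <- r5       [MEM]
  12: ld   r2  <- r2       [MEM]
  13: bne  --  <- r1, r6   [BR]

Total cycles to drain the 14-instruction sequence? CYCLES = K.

0. mulh @i0  | RAW r1
1. xor @i1  | RAW r5
2. mulh @i2  | no-port MUL/MEM
3. ld bne @i3,i4  | dual
4. ld @i5  | no-port MEM/MEM
5. st and @i6,i7  | dual
6. st bne @i8,i9  | dual
7. sub @i10  | WAW r0
8. ld @i11  | no-port MEM/MEM
9. ld bne @i12,i13  | dual

CYCLES = 10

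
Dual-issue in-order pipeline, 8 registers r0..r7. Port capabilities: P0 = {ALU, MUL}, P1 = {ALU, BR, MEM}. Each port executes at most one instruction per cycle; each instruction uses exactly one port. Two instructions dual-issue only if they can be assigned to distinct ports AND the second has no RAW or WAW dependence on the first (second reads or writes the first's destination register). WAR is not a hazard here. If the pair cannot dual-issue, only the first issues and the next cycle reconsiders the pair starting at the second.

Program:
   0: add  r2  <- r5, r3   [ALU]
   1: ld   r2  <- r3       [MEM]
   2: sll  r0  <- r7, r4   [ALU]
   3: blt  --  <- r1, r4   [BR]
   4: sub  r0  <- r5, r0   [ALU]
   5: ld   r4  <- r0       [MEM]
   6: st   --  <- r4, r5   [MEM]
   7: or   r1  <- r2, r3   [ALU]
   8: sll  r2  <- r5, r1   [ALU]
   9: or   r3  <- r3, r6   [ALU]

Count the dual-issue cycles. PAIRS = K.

PAIRS = 4

c0: i0 add  WAW r2
c1: i1,i2 ld sll  2-wide
c2: i3,i4 blt sub  2-wide
c3: i5 ld  no-port MEM/MEM
c4: i6,i7 st or  2-wide
c5: i8,i9 sll or  2-wide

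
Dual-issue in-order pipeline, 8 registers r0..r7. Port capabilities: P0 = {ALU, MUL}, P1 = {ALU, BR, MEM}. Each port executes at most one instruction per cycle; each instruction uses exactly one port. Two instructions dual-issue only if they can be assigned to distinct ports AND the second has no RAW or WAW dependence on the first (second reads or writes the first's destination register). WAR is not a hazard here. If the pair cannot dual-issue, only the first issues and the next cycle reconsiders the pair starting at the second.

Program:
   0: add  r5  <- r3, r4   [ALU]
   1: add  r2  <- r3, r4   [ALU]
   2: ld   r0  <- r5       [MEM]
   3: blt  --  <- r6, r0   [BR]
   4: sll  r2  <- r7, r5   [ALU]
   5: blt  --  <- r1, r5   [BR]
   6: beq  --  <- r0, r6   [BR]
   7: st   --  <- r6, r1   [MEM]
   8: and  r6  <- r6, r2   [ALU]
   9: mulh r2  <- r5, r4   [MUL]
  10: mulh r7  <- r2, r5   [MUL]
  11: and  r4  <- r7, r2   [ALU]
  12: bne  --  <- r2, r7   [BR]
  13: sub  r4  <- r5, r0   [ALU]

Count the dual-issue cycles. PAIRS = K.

  cy0 -> i0&i1 (add.ALU+add.ALU) pair
  cy1 -> i2 (ld.MEM) no-port MEM/BR
  cy2 -> i3&i4 (blt.BR+sll.ALU) pair
  cy3 -> i5 (blt.BR) no-port BR/BR
  cy4 -> i6 (beq.BR) no-port BR/MEM
  cy5 -> i7&i8 (st.MEM+and.ALU) pair
  cy6 -> i9 (mulh.MUL) no-port MUL/MUL
  cy7 -> i10 (mulh.MUL) RAW r7
  cy8 -> i11&i12 (and.ALU+bne.BR) pair
  cy9 -> i13 (sub.ALU) tail

PAIRS = 4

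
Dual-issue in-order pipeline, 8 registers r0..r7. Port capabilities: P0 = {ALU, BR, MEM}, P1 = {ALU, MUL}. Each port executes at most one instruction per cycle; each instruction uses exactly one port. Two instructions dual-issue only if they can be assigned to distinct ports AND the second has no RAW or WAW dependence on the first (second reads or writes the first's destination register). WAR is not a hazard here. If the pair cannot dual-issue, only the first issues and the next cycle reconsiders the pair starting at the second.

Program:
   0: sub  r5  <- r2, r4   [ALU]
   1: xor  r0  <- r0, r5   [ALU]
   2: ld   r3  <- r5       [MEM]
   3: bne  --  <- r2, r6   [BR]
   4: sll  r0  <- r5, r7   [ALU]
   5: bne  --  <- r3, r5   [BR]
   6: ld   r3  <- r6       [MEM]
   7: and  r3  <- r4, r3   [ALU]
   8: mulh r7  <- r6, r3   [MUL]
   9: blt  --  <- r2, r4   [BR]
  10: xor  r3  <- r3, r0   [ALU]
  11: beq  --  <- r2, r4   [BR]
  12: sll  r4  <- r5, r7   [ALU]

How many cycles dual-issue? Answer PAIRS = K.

t=0 i0:sub.ALU ; RAW r5
t=1 i1/i2:xor.ALU;ld.MEM ; dual
t=2 i3/i4:bne.BR;sll.ALU ; dual
t=3 i5:bne.BR ; no-port BR/MEM
t=4 i6:ld.MEM ; RAW+WAW r3
t=5 i7:and.ALU ; RAW r3
t=6 i8/i9:mulh.MUL;blt.BR ; dual
t=7 i10/i11:xor.ALU;beq.BR ; dual
t=8 i12:sll.ALU ; tail

PAIRS = 4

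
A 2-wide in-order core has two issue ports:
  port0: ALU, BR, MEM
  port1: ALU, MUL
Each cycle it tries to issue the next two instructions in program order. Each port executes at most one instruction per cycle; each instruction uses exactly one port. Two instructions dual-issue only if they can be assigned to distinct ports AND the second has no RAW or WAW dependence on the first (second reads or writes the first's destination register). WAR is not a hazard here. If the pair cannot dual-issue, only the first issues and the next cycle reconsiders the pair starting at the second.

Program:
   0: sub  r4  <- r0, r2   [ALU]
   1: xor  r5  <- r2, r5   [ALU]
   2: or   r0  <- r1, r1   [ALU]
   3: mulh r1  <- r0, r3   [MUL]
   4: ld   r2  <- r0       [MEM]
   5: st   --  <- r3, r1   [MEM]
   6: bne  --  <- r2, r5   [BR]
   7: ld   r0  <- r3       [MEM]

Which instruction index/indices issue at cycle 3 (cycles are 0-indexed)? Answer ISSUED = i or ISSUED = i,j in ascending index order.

t=0 i0,i1:sub/xor ; dual
t=1 i2:or ; RAW r0
t=2 i3,i4:mulh/ld ; dual
t=3 i5:st ; no-port MEM/BR
t=4 i6:bne ; no-port BR/MEM
t=5 i7:ld ; tail

ISSUED = 5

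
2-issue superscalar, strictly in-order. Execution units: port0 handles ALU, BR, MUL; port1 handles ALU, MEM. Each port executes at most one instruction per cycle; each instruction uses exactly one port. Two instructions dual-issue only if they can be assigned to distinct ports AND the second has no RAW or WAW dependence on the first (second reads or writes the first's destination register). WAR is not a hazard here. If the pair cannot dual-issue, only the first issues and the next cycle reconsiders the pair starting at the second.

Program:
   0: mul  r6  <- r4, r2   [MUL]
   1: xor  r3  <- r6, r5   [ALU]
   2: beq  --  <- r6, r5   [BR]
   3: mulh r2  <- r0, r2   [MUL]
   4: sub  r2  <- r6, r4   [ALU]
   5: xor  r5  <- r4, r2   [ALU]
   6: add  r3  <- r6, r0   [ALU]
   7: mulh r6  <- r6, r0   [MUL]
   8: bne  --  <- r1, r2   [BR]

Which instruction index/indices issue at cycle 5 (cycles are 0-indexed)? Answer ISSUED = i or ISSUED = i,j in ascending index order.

ISSUED = 7

[0] i0  mul.MUL  -- RAW r6
[1] i1/i2  xor.ALU;beq.BR  -- pair
[2] i3  mulh.MUL  -- WAW r2
[3] i4  sub.ALU  -- RAW r2
[4] i5/i6  xor.ALU;add.ALU  -- pair
[5] i7  mulh.MUL  -- no-port MUL/BR
[6] i8  bne.BR  -- tail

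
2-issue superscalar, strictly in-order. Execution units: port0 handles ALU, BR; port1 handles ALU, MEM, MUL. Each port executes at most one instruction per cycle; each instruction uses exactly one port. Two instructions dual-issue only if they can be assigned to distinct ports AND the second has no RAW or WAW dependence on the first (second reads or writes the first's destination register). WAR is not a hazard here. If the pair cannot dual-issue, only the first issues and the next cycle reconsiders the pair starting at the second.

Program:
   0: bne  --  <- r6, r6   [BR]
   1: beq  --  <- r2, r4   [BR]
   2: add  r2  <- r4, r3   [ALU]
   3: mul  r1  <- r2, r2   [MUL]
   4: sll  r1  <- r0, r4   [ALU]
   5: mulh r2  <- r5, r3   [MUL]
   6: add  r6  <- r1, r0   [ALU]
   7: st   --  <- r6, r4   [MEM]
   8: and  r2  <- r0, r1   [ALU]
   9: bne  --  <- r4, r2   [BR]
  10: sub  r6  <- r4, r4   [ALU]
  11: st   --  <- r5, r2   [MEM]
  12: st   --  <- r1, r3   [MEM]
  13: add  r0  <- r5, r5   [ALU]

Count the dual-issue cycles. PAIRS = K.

PAIRS = 5

0. bne.BR @i0  | no-port BR/BR
1. beq.BR+add.ALU @i1,i2  | dual
2. mul.MUL @i3  | WAW r1
3. sll.ALU+mulh.MUL @i4,i5  | dual
4. add.ALU @i6  | RAW r6
5. st.MEM+and.ALU @i7,i8  | dual
6. bne.BR+sub.ALU @i9,i10  | dual
7. st.MEM @i11  | no-port MEM/MEM
8. st.MEM+add.ALU @i12,i13  | dual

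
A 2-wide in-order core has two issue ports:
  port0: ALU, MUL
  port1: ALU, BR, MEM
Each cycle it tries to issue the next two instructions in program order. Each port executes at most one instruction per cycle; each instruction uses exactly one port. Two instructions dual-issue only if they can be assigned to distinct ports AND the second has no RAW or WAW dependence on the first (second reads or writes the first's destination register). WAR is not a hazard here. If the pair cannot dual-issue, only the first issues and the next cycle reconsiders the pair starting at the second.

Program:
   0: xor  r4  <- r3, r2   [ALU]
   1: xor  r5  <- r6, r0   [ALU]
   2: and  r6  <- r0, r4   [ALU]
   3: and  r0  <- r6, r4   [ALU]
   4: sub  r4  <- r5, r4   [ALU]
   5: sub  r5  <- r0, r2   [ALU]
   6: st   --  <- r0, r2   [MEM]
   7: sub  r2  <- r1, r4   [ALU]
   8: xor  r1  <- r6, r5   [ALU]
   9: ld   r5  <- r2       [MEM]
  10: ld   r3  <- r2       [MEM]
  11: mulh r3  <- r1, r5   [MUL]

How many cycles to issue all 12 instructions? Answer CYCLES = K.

  cy0 -> i0,i1 (xor;xor) dual
  cy1 -> i2 (and) RAW r6
  cy2 -> i3,i4 (and;sub) dual
  cy3 -> i5,i6 (sub;st) dual
  cy4 -> i7,i8 (sub;xor) dual
  cy5 -> i9 (ld) no-port MEM/MEM
  cy6 -> i10 (ld) WAW r3
  cy7 -> i11 (mulh) tail

CYCLES = 8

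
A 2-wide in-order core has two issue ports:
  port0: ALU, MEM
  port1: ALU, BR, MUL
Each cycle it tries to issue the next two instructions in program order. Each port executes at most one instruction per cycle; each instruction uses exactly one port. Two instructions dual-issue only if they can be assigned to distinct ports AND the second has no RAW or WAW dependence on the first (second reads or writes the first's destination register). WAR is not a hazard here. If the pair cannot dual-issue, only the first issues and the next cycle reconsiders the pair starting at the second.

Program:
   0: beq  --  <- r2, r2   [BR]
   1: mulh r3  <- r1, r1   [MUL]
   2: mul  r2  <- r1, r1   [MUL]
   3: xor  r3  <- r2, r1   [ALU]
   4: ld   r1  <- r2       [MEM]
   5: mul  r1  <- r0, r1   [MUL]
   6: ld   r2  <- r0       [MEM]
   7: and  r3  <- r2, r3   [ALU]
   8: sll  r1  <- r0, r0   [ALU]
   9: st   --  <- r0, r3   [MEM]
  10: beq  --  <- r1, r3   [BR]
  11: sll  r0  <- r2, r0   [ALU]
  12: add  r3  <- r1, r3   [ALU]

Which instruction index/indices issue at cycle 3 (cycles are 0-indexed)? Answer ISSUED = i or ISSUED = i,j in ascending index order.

ISSUED = 3,4

0. beq @i0  | no-port BR/MUL
1. mulh @i1  | no-port MUL/MUL
2. mul @i2  | RAW r2
3. xor+ld @i3/i4  | dual
4. mul+ld @i5/i6  | dual
5. and+sll @i7/i8  | dual
6. st+beq @i9/i10  | dual
7. sll+add @i11/i12  | dual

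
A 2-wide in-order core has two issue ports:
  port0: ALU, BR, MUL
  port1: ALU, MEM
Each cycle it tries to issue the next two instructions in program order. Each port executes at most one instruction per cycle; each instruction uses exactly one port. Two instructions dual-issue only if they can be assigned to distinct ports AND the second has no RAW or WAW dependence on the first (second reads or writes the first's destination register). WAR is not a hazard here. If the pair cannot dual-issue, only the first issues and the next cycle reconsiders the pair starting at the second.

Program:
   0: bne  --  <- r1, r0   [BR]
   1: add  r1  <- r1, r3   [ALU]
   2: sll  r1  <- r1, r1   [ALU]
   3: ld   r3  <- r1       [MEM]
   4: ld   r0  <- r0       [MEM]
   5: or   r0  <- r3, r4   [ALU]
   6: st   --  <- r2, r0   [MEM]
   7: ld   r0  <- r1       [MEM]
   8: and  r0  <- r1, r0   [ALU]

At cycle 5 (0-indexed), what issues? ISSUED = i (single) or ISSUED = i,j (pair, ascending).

ISSUED = 6

0. bne.BR add.ALU @i0,i1  | pair
1. sll.ALU @i2  | RAW r1
2. ld.MEM @i3  | no-port MEM/MEM
3. ld.MEM @i4  | WAW r0
4. or.ALU @i5  | RAW r0
5. st.MEM @i6  | no-port MEM/MEM
6. ld.MEM @i7  | RAW+WAW r0
7. and.ALU @i8  | tail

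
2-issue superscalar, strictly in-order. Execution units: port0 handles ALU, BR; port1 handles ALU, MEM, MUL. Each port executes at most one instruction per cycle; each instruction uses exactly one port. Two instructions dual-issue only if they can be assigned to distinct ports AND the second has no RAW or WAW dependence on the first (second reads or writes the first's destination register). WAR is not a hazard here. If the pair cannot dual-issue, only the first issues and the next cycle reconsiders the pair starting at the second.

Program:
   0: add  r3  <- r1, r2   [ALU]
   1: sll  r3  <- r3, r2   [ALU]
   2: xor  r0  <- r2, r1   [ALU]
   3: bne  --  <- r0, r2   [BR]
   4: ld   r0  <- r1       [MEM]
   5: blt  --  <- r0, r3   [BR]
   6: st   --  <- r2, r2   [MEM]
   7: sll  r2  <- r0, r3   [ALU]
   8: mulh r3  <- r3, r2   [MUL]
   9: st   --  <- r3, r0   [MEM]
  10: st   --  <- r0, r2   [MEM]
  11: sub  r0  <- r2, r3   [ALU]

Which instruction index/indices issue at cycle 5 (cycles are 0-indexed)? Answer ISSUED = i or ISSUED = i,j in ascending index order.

[0] i0  add.ALU  -- RAW+WAW r3
[1] i1&i2  sll.ALU+xor.ALU  -- pair
[2] i3&i4  bne.BR+ld.MEM  -- pair
[3] i5&i6  blt.BR+st.MEM  -- pair
[4] i7  sll.ALU  -- RAW r2
[5] i8  mulh.MUL  -- no-port MUL/MEM
[6] i9  st.MEM  -- no-port MEM/MEM
[7] i10&i11  st.MEM+sub.ALU  -- pair

ISSUED = 8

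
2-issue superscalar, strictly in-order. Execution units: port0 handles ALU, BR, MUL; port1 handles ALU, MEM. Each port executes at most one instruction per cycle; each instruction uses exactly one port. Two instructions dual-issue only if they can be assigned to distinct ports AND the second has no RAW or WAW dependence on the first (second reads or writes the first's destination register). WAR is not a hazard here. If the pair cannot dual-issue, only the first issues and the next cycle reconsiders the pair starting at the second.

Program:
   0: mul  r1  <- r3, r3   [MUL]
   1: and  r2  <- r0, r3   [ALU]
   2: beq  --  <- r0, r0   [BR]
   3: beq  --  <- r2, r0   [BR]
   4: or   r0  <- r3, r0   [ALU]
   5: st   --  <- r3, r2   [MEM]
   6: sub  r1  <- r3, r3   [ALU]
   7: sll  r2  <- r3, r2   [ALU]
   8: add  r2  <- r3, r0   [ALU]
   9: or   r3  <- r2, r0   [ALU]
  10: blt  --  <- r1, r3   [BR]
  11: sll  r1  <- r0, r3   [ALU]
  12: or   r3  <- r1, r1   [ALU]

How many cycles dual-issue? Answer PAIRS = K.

PAIRS = 4

0. mul and @i0+i1  | dual
1. beq @i2  | no-port BR/BR
2. beq or @i3+i4  | dual
3. st sub @i5+i6  | dual
4. sll @i7  | WAW r2
5. add @i8  | RAW r2
6. or @i9  | RAW r3
7. blt sll @i10+i11  | dual
8. or @i12  | tail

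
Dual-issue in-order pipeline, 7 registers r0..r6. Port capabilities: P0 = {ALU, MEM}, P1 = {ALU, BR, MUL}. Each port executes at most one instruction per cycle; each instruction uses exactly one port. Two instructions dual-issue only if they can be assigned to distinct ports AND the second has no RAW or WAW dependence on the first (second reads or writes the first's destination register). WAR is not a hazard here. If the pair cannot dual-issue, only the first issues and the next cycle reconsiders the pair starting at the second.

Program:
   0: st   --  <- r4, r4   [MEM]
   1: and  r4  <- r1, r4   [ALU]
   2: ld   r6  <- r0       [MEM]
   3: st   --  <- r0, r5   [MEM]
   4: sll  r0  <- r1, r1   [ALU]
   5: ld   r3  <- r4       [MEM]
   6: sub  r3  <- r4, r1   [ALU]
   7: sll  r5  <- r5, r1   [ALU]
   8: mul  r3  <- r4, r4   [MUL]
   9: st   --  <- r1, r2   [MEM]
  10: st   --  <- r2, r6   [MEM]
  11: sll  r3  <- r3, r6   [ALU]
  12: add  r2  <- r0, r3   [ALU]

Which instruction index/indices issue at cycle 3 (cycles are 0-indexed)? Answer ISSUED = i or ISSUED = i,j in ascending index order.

0. st.MEM+and.ALU @i0/i1  | pair
1. ld.MEM @i2  | no-port MEM/MEM
2. st.MEM+sll.ALU @i3/i4  | pair
3. ld.MEM @i5  | WAW r3
4. sub.ALU+sll.ALU @i6/i7  | pair
5. mul.MUL+st.MEM @i8/i9  | pair
6. st.MEM+sll.ALU @i10/i11  | pair
7. add.ALU @i12  | tail

ISSUED = 5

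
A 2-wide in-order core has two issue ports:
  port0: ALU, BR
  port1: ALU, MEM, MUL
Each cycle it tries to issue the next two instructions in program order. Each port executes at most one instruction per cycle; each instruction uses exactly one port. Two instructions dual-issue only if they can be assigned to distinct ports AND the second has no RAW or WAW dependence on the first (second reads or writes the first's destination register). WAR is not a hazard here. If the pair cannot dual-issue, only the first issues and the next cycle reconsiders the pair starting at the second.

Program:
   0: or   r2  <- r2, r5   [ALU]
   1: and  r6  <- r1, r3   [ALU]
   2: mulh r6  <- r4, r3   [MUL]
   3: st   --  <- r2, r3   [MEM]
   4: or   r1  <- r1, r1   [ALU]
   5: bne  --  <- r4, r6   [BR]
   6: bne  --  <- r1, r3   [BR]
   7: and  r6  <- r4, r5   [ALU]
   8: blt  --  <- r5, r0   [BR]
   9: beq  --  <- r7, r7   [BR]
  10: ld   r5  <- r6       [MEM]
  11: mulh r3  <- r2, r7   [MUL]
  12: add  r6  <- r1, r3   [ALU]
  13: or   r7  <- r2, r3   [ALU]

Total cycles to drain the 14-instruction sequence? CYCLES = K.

CYCLES = 9

[0] i0&i1  or.ALU;and.ALU  -- 2-wide
[1] i2  mulh.MUL  -- no-port MUL/MEM
[2] i3&i4  st.MEM;or.ALU  -- 2-wide
[3] i5  bne.BR  -- no-port BR/BR
[4] i6&i7  bne.BR;and.ALU  -- 2-wide
[5] i8  blt.BR  -- no-port BR/BR
[6] i9&i10  beq.BR;ld.MEM  -- 2-wide
[7] i11  mulh.MUL  -- RAW r3
[8] i12&i13  add.ALU;or.ALU  -- 2-wide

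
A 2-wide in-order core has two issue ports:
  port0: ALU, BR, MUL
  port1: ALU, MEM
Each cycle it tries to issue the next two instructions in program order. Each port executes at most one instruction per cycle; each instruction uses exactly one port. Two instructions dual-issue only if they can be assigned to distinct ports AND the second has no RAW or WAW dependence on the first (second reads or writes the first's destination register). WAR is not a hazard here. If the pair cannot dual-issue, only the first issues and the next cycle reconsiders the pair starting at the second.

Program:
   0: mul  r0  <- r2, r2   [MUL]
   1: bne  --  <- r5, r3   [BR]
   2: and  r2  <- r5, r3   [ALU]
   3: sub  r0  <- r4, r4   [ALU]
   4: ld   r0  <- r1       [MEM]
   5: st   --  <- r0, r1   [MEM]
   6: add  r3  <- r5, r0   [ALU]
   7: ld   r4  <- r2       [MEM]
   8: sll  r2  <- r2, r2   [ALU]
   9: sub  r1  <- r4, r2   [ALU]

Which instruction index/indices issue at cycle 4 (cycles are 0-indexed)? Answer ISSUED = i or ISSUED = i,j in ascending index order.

  cy0 -> i0 (mul) no-port MUL/BR
  cy1 -> i1&i2 (bne;and) pair
  cy2 -> i3 (sub) WAW r0
  cy3 -> i4 (ld) no-port MEM/MEM
  cy4 -> i5&i6 (st;add) pair
  cy5 -> i7&i8 (ld;sll) pair
  cy6 -> i9 (sub) tail

ISSUED = 5,6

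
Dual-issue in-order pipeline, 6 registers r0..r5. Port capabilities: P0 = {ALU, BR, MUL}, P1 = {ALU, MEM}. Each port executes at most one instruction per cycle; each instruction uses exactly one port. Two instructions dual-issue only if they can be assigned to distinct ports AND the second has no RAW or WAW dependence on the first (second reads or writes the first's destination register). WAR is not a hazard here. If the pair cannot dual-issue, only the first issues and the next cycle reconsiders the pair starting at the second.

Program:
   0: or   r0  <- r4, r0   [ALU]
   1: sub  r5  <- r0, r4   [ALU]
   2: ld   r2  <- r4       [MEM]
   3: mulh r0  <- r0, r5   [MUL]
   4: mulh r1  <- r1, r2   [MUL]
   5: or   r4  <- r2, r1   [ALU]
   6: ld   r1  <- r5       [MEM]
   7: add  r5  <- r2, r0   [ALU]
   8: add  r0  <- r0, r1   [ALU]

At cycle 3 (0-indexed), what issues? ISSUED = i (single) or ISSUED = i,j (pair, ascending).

t=0 i0:or ; RAW r0
t=1 i1&i2:sub/ld ; 2-wide
t=2 i3:mulh ; no-port MUL/MUL
t=3 i4:mulh ; RAW r1
t=4 i5&i6:or/ld ; 2-wide
t=5 i7&i8:add/add ; 2-wide

ISSUED = 4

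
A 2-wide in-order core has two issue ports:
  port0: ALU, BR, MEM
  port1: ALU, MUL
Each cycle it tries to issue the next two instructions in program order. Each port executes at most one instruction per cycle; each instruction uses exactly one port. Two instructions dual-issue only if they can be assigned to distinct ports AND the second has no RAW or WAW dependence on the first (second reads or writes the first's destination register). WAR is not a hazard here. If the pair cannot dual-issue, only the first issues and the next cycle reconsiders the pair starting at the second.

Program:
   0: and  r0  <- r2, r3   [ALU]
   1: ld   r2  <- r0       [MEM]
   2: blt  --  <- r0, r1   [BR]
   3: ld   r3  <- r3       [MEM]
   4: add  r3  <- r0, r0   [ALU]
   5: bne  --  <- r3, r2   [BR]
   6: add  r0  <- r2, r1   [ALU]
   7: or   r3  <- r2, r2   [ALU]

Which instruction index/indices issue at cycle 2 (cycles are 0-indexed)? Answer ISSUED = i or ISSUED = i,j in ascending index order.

ISSUED = 2

0. and.ALU @i0  | RAW r0
1. ld.MEM @i1  | no-port MEM/BR
2. blt.BR @i2  | no-port BR/MEM
3. ld.MEM @i3  | WAW r3
4. add.ALU @i4  | RAW r3
5. bne.BR+add.ALU @i5/i6  | 2-wide
6. or.ALU @i7  | tail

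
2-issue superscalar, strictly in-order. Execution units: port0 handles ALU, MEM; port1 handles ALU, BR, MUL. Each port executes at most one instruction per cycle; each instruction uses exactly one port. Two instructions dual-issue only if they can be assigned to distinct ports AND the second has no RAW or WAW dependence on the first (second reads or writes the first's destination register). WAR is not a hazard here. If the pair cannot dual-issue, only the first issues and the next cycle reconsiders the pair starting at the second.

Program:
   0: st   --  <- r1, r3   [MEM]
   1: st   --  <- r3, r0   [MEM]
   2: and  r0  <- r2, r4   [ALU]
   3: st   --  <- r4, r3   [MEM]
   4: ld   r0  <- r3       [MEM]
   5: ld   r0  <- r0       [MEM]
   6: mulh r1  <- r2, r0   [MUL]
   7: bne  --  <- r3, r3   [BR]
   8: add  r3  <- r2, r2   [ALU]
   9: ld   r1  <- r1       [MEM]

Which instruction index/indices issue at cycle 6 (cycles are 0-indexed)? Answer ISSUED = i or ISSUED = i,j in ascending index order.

ISSUED = 7,8

t=0 i0:st ; no-port MEM/MEM
t=1 i1/i2:st;and ; pair
t=2 i3:st ; no-port MEM/MEM
t=3 i4:ld ; no-port MEM/MEM
t=4 i5:ld ; RAW r0
t=5 i6:mulh ; no-port MUL/BR
t=6 i7/i8:bne;add ; pair
t=7 i9:ld ; tail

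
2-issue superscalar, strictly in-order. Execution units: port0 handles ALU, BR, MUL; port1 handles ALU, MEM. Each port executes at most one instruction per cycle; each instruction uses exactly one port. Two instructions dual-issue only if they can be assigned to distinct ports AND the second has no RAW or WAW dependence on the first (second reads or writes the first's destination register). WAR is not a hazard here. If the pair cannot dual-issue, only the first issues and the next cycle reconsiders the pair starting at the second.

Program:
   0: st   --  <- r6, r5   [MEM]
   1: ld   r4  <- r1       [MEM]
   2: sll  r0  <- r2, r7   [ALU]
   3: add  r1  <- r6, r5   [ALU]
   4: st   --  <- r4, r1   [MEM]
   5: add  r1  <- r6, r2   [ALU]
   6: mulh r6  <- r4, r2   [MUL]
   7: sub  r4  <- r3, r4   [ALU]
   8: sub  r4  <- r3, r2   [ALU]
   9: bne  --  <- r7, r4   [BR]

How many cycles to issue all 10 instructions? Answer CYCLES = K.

CYCLES = 7

c0: i0 st  no-port MEM/MEM
c1: i1,i2 ld;sll  2-wide
c2: i3 add  RAW r1
c3: i4,i5 st;add  2-wide
c4: i6,i7 mulh;sub  2-wide
c5: i8 sub  RAW r4
c6: i9 bne  tail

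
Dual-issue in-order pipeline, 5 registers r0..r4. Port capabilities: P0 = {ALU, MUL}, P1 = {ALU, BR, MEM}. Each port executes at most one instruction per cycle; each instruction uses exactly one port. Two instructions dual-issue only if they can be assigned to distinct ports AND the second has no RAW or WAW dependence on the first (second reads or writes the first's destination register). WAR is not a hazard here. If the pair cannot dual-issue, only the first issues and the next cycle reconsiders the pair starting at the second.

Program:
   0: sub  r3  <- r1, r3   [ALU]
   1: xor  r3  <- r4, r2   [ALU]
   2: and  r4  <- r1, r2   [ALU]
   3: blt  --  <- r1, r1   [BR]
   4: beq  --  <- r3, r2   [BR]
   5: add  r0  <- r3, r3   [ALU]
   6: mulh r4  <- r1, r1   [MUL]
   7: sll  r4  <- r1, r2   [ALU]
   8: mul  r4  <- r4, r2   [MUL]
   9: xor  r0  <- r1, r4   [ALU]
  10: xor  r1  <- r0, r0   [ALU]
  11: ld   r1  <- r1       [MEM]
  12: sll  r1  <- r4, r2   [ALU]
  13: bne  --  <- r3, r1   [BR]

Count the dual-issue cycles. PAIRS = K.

t=0 i0:sub ; WAW r3
t=1 i1,i2:xor/and ; pair
t=2 i3:blt ; no-port BR/BR
t=3 i4,i5:beq/add ; pair
t=4 i6:mulh ; WAW r4
t=5 i7:sll ; RAW+WAW r4
t=6 i8:mul ; RAW r4
t=7 i9:xor ; RAW r0
t=8 i10:xor ; RAW+WAW r1
t=9 i11:ld ; WAW r1
t=10 i12:sll ; RAW r1
t=11 i13:bne ; tail

PAIRS = 2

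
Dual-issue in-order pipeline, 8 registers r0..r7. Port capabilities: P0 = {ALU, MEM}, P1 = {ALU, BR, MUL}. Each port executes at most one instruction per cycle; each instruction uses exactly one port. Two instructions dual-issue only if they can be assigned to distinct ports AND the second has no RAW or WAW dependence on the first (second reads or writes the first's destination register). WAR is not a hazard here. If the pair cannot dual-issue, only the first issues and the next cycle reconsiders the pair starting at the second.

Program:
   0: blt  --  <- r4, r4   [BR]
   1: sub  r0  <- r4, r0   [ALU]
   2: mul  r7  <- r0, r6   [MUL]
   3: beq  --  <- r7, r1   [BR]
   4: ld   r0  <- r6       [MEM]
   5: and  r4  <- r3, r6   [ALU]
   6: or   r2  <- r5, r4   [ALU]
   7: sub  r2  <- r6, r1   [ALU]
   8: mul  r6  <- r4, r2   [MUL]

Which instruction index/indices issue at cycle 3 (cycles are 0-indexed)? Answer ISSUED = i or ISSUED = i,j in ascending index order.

  cy0 -> i0,i1 (blt+sub) pair
  cy1 -> i2 (mul) no-port MUL/BR
  cy2 -> i3,i4 (beq+ld) pair
  cy3 -> i5 (and) RAW r4
  cy4 -> i6 (or) WAW r2
  cy5 -> i7 (sub) RAW r2
  cy6 -> i8 (mul) tail

ISSUED = 5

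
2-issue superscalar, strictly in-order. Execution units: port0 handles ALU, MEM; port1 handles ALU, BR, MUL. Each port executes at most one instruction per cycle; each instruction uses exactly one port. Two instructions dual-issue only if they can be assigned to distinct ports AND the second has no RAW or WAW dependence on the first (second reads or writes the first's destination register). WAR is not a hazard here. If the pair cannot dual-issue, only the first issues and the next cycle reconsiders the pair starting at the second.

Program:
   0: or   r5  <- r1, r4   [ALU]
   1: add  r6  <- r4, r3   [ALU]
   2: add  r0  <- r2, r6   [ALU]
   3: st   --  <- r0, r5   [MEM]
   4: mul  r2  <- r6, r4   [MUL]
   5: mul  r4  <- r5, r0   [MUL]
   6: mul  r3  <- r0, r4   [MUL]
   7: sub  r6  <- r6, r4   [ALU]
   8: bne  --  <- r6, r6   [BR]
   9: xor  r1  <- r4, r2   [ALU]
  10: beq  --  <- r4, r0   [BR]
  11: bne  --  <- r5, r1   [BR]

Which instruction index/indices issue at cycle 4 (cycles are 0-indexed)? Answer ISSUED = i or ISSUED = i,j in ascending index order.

ISSUED = 6,7

#0 head=0: or;add i0&i1 dual
#1 head=2: add i2 RAW r0
#2 head=3: st;mul i3&i4 dual
#3 head=5: mul i5 no-port MUL/MUL
#4 head=6: mul;sub i6&i7 dual
#5 head=8: bne;xor i8&i9 dual
#6 head=10: beq i10 no-port BR/BR
#7 head=11: bne i11 tail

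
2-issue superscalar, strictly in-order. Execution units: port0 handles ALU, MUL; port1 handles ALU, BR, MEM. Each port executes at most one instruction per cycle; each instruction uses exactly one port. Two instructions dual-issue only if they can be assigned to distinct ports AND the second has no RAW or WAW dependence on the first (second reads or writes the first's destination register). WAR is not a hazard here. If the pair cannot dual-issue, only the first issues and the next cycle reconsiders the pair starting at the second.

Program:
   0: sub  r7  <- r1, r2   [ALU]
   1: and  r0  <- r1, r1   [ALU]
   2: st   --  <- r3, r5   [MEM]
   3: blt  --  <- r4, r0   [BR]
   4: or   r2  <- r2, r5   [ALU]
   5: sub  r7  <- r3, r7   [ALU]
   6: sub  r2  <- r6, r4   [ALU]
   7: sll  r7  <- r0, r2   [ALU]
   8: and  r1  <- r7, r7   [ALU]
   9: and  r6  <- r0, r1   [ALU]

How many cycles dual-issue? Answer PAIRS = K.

PAIRS = 3

  cy0 -> i0+i1 (sub/and) pair
  cy1 -> i2 (st) no-port MEM/BR
  cy2 -> i3+i4 (blt/or) pair
  cy3 -> i5+i6 (sub/sub) pair
  cy4 -> i7 (sll) RAW r7
  cy5 -> i8 (and) RAW r1
  cy6 -> i9 (and) tail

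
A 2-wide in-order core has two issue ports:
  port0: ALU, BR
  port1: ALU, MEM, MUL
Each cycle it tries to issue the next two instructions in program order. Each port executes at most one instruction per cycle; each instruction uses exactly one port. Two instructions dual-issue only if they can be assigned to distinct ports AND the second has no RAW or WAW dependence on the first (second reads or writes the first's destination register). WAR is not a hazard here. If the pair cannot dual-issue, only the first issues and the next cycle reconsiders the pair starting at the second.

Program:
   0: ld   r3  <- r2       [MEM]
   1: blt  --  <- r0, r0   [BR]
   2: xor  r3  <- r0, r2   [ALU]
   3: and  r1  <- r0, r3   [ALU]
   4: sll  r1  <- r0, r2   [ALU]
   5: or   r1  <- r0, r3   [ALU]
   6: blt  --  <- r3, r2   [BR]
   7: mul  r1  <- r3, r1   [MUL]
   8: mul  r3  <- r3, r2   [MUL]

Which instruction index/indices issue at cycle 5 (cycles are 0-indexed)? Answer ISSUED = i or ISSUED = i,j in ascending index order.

ISSUED = 7

0. ld.MEM;blt.BR @i0&i1  | 2-wide
1. xor.ALU @i2  | RAW r3
2. and.ALU @i3  | WAW r1
3. sll.ALU @i4  | WAW r1
4. or.ALU;blt.BR @i5&i6  | 2-wide
5. mul.MUL @i7  | no-port MUL/MUL
6. mul.MUL @i8  | tail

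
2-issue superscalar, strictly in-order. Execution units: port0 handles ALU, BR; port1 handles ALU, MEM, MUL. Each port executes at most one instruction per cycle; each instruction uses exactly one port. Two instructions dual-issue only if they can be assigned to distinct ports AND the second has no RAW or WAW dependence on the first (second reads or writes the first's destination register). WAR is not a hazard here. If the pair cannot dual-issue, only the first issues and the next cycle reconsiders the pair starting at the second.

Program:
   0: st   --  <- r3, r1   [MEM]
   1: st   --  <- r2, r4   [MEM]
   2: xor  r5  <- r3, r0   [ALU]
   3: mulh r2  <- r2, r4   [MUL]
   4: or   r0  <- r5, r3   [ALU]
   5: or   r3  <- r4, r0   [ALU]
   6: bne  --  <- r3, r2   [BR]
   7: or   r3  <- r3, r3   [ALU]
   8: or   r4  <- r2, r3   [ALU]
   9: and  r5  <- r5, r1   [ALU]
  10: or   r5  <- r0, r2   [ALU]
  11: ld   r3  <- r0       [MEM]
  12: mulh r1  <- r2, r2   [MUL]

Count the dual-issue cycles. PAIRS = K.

PAIRS = 5

0. st @i0  | no-port MEM/MEM
1. st+xor @i1,i2  | pair
2. mulh+or @i3,i4  | pair
3. or @i5  | RAW r3
4. bne+or @i6,i7  | pair
5. or+and @i8,i9  | pair
6. or+ld @i10,i11  | pair
7. mulh @i12  | tail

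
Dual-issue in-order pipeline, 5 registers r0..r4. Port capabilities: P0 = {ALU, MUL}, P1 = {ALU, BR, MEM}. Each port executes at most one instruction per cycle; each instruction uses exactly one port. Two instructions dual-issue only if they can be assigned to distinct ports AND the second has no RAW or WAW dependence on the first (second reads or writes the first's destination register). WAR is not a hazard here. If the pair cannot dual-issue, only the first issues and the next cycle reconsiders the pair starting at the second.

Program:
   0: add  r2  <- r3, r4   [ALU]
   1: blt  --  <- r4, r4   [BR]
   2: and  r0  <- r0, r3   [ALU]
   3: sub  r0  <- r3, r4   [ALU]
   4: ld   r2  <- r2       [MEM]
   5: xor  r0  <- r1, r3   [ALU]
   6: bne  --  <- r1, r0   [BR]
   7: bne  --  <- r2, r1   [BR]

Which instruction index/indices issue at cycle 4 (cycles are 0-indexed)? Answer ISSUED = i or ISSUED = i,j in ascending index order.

ISSUED = 6

t=0 i0,i1:add.ALU blt.BR ; pair
t=1 i2:and.ALU ; WAW r0
t=2 i3,i4:sub.ALU ld.MEM ; pair
t=3 i5:xor.ALU ; RAW r0
t=4 i6:bne.BR ; no-port BR/BR
t=5 i7:bne.BR ; tail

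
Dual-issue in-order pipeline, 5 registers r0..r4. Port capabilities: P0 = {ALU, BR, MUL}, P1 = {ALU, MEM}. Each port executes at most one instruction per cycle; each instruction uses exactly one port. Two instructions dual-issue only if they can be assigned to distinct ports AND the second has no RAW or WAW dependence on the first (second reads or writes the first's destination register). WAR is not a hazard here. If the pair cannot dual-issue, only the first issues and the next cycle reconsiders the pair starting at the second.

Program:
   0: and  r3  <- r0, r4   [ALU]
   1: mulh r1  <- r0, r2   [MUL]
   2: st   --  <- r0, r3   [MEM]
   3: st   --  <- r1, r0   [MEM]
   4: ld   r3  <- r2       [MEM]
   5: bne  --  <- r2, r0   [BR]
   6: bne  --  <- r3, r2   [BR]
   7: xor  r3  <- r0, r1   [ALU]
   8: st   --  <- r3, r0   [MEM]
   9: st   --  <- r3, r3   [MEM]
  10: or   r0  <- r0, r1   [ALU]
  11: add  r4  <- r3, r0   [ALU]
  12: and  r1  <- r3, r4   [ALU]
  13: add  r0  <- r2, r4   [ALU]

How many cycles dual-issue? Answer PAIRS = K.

#0 head=0: and.ALU mulh.MUL i0/i1 dual
#1 head=2: st.MEM i2 no-port MEM/MEM
#2 head=3: st.MEM i3 no-port MEM/MEM
#3 head=4: ld.MEM bne.BR i4/i5 dual
#4 head=6: bne.BR xor.ALU i6/i7 dual
#5 head=8: st.MEM i8 no-port MEM/MEM
#6 head=9: st.MEM or.ALU i9/i10 dual
#7 head=11: add.ALU i11 RAW r4
#8 head=12: and.ALU add.ALU i12/i13 dual

PAIRS = 5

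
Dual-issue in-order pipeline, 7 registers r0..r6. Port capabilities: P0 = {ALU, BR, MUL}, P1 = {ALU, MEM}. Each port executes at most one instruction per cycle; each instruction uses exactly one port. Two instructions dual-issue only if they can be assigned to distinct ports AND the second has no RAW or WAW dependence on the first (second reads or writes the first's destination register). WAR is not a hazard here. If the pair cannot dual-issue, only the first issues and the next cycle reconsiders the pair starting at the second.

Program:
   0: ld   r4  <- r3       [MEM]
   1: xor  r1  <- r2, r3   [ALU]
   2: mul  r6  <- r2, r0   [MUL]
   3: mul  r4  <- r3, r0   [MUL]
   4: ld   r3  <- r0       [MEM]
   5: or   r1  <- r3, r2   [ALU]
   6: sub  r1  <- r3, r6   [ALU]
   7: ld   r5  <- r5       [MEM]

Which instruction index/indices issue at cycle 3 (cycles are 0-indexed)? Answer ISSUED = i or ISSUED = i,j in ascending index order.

ISSUED = 5

[0] i0&i1  ld+xor  -- dual
[1] i2  mul  -- no-port MUL/MUL
[2] i3&i4  mul+ld  -- dual
[3] i5  or  -- WAW r1
[4] i6&i7  sub+ld  -- dual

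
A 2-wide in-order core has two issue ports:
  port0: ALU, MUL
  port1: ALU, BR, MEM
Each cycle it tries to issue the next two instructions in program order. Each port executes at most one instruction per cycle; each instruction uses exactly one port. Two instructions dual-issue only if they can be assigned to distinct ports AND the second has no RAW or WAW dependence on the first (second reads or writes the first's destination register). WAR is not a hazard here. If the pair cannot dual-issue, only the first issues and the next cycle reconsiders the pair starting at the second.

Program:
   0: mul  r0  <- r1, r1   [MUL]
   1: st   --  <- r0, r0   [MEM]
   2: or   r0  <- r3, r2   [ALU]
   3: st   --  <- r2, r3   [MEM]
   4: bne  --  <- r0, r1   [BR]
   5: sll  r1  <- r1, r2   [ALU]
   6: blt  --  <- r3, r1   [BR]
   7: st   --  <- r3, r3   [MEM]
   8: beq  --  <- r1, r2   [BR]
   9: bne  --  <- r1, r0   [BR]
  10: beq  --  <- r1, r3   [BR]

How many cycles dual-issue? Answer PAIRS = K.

c0: i0 mul  RAW r0
c1: i1/i2 st;or  2-wide
c2: i3 st  no-port MEM/BR
c3: i4/i5 bne;sll  2-wide
c4: i6 blt  no-port BR/MEM
c5: i7 st  no-port MEM/BR
c6: i8 beq  no-port BR/BR
c7: i9 bne  no-port BR/BR
c8: i10 beq  tail

PAIRS = 2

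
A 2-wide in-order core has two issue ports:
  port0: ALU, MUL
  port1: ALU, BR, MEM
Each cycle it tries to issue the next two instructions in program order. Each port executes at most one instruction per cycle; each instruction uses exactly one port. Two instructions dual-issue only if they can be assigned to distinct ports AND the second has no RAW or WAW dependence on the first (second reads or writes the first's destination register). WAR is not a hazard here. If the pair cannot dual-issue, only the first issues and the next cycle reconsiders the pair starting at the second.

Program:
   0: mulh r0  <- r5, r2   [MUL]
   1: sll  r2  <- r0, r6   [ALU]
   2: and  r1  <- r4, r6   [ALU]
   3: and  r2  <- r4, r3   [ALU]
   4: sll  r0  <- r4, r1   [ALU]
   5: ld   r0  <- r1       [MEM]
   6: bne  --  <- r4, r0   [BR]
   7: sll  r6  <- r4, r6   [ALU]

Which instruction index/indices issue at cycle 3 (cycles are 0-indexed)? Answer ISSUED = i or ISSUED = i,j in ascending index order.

0. mulh @i0  | RAW r0
1. sll+and @i1,i2  | pair
2. and+sll @i3,i4  | pair
3. ld @i5  | no-port MEM/BR
4. bne+sll @i6,i7  | pair

ISSUED = 5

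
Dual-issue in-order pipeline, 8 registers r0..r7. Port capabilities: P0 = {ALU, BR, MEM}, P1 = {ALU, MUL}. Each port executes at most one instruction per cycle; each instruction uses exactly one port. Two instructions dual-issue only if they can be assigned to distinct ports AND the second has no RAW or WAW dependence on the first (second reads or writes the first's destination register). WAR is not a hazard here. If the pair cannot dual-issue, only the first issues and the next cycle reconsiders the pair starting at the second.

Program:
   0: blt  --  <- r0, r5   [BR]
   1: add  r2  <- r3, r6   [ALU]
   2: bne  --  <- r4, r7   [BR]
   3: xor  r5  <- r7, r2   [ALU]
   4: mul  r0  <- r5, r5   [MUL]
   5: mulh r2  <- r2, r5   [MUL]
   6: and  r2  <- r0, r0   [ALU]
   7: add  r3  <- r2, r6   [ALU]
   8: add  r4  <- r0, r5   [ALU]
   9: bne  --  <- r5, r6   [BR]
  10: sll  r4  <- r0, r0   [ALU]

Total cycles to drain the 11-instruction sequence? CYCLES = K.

CYCLES = 7

  cy0 -> i0&i1 (blt+add) 2-wide
  cy1 -> i2&i3 (bne+xor) 2-wide
  cy2 -> i4 (mul) no-port MUL/MUL
  cy3 -> i5 (mulh) WAW r2
  cy4 -> i6 (and) RAW r2
  cy5 -> i7&i8 (add+add) 2-wide
  cy6 -> i9&i10 (bne+sll) 2-wide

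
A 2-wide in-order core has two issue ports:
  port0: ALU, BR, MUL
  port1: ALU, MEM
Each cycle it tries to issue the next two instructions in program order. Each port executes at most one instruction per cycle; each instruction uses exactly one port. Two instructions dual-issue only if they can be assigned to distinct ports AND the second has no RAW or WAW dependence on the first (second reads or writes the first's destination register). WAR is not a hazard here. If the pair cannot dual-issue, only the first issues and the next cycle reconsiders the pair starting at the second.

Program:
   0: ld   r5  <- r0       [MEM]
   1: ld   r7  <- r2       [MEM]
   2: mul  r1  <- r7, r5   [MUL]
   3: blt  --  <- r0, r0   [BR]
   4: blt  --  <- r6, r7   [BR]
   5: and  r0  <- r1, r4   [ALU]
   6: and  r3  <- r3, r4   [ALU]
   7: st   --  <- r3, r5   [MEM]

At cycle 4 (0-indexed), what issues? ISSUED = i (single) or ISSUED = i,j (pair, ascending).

ISSUED = 4,5

t=0 i0:ld.MEM ; no-port MEM/MEM
t=1 i1:ld.MEM ; RAW r7
t=2 i2:mul.MUL ; no-port MUL/BR
t=3 i3:blt.BR ; no-port BR/BR
t=4 i4&i5:blt.BR;and.ALU ; 2-wide
t=5 i6:and.ALU ; RAW r3
t=6 i7:st.MEM ; tail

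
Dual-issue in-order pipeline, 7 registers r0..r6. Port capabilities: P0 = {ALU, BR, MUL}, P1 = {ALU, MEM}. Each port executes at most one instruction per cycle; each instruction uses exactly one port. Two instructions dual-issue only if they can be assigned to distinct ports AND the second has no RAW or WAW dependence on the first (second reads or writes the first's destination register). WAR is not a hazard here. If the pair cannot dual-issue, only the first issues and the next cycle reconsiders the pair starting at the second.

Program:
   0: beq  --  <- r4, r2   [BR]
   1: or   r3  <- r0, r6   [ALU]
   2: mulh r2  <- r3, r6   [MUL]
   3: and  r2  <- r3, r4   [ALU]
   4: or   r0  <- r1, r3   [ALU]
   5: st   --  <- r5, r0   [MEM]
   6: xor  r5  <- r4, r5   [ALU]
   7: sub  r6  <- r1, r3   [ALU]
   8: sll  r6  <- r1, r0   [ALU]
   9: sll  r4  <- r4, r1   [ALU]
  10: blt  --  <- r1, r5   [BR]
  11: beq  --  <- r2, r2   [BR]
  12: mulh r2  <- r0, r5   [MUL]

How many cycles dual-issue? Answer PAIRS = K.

PAIRS = 4

c0: i0/i1 beq.BR or.ALU  2-wide
c1: i2 mulh.MUL  WAW r2
c2: i3/i4 and.ALU or.ALU  2-wide
c3: i5/i6 st.MEM xor.ALU  2-wide
c4: i7 sub.ALU  WAW r6
c5: i8/i9 sll.ALU sll.ALU  2-wide
c6: i10 blt.BR  no-port BR/BR
c7: i11 beq.BR  no-port BR/MUL
c8: i12 mulh.MUL  tail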